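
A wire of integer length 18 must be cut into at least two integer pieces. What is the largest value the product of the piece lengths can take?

729

Fill f[k] for k=2..18: at each k try every first piece i and multiply by the better of (k−i) uncut or f[k−i].
f[2] = 1·max(1,0) = 1·1 = 1
f[3] = 1·max(2,1) = 1·2 = 2
f[4] = 2·max(2,1) = 2·2 = 4
f[5] = 2·max(3,2) = 2·3 = 6
f[6] = 3·max(3,2) = 3·3 = 9
f[7] = 2·max(5,6) = 2·6 = 12
f[8] = 2·max(6,9) = 2·9 = 18
f[9] = 3·max(6,9) = 3·9 = 27
f[10] = 2·max(8,18) = 2·18 = 36
f[11] = 2·max(9,27) = 2·27 = 54
f[12] = 3·max(9,27) = 3·27 = 81
f[13] = 2·max(11,54) = 2·54 = 108
f[14] = 2·max(12,81) = 2·81 = 162
f[15] = 3·max(12,81) = 3·81 = 243
f[16] = 2·max(14,162) = 2·162 = 324
f[17] = 2·max(15,243) = 2·243 = 486
f[18] = 3·max(15,243) = 3·243 = 729
One optimal split: 3 + 3 + 3 + 3 + 3 + 3; product 3·3·3·3·3·3 = 729.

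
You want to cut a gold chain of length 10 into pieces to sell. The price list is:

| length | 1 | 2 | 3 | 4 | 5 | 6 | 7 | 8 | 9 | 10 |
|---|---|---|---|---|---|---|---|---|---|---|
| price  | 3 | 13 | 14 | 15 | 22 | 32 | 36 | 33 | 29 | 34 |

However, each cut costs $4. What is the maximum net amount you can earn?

50

Let net[k] be the best obtainable value from length k. For each k, try every first piece i and keep the best of price[i] + net[k−i] minus the 4 cut fee when i<k.
net[1] = 3
net[2] = 13
net[3] = 14
net[4] = 22  (first piece 2, then net[2]=13)
net[5] = 23  (first piece 2, then net[3]=14)
net[6] = 32
net[7] = 36
net[8] = 41  (first piece 2, then net[6]=32)
net[9] = 45  (first piece 2, then net[7]=36)
net[10] = 50  (first piece 2, then net[8]=41)
One optimal plan: pieces 6 + 2 + 2 (2 cuts) → $58 − $8 = $50.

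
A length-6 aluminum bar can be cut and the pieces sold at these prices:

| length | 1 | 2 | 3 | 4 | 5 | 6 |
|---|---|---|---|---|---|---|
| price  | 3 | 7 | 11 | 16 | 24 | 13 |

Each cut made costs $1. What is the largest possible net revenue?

26

Consider every possible first cut. net[k] is the best of p[i]+net[k−i] over all sellable i≤k, charging 1 whenever i<k.
net[1] = 3
net[2] = 7
net[3] = 11
net[4] = 16
net[5] = 24
net[6] = 26  (first piece 1, then net[5]=24)
One optimal plan: pieces 5 + 1 (1 cut) → $27 − $1 = $26.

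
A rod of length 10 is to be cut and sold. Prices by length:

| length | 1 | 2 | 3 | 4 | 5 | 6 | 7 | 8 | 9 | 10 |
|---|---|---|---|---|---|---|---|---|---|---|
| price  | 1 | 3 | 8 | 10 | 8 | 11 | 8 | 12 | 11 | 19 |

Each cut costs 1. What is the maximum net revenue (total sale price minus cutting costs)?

24

Let r[k] be the best obtainable value from length k. For each k, try every first piece i and keep the best of price[i] + r[k−i] minus the 1 cut fee when i<k.
r[1] = 1
r[2] = 3
r[3] = 8
r[4] = 10
r[5] = 10  (first piece 1, then r[4]=10)
r[6] = 15  (first piece 3, then r[3]=8)
r[7] = 17  (first piece 3, then r[4]=10)
r[8] = 19  (first piece 4, then r[4]=10)
r[9] = 22  (first piece 3, then r[6]=15)
r[10] = 24  (first piece 3, then r[7]=17)
One optimal plan: pieces 4 + 3 + 3 (2 cuts) → 26 − 2 = 24.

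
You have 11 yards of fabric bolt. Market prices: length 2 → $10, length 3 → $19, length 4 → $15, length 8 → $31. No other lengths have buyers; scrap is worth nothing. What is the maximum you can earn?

Let f[k] be the best obtainable value from length k. For each k, try every first piece i and keep the best of price[i] + f[k−i].
f[1] = 0
f[2] = 10
f[3] = max(10+0, 19+0) = 19
f[4] = max(10+10, 19+0, 15+0) = 20
f[5] = max(10+19, 19+10, 15+0) = 29
f[6] = max(10+20, 19+19, 15+10) = 38
f[7] = max(10+29, 19+20, 15+19) = 39
f[8] = max(10+38, 19+29, 15+20, 31+0) = 48
f[9] = max(10+39, 19+38, 15+29, 31+0) = 57
f[10] = max(10+48, 19+39, 15+38, 31+10) = 58
f[11] = max(10+57, 19+48, 15+39, 31+19) = 67
One optimal cutting: 3 + 3 + 3 + 2 → $67.

67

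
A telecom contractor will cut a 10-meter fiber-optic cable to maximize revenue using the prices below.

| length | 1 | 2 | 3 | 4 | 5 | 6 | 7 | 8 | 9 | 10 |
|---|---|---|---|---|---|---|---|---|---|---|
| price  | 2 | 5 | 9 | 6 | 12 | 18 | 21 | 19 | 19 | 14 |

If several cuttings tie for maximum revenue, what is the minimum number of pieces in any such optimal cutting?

2

Let r[k] be the best obtainable value from length k. For each k, try every first piece i and keep the best of price[i] + r[k−i].
r[1] = 2
r[2] = max(2+2, 5+0) = 5
r[3] = max(2+5, 5+2, 9+0) = 9
r[4] = max(2+9, 5+5, 9+2, 6+0) = 11
r[5] = max(2+11, 5+9, 9+5, 6+2, 12+0) = 14
r[6] = max(2+14, 5+11, 9+9, 6+5, 12+2, 18+0) = 18
r[7] = max(2+18, 5+14, 9+11, …, 18+2, 21+0) = 21
r[8] = max(2+21, 5+18, 9+14, …, 21+2, 19+0) = 23
r[9] = max(2+23, 5+21, 9+18, …, 19+2, 19+0) = 27
r[10] = max(2+27, 5+23, 9+21, …, 19+2, 14+0) = 30
Maximum revenue is $30.
Now minimize piece count subject to staying optimal: for each k, pieces[k] = 1 + min over i with p[i]+r[k−i]=r[k] of pieces[k−i].
pieces[7] = 1
pieces[8] = 2
pieces[9] = 2
pieces[10] = 2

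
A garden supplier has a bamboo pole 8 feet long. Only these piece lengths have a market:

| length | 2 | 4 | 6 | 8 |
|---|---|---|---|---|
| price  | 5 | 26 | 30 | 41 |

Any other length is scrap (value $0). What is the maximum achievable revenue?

Consider every possible first cut. best[k] is the best of p[i]+best[k−i] over all sellable i≤k.
best[1] = 0
best[2] = 5
best[3] = 5
best[4] = 26
best[5] = 26
best[6] = 31  (first piece 2, then best[4]=26)
best[7] = 31
best[8] = 52  (first piece 4, then best[4]=26)
One optimal cutting: 4 + 4 → $52.

52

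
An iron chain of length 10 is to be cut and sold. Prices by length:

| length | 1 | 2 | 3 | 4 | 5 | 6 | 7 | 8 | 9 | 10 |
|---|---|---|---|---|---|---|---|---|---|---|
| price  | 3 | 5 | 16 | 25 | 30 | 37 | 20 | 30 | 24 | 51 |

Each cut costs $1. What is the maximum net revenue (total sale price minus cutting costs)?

Consider every possible first cut. v[k] is the best of p[i]+v[k−i] over all sellable i≤k, charging 1 whenever i<k.
v[1] = 3
v[2] = 5  (first piece 1, then v[1]=3)
v[3] = 16
v[4] = 25
v[5] = 30
v[6] = 37
v[7] = 40  (first piece 3, then v[4]=25)
v[8] = 49  (first piece 4, then v[4]=25)
v[9] = 54  (first piece 4, then v[5]=30)
v[10] = 61  (first piece 4, then v[6]=37)
One optimal plan: pieces 6 + 4 (1 cut) → $62 − $1 = $61.

61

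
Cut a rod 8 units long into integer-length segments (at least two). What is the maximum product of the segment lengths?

Define P[k] = max over 1≤i<k of i · max(k−i, P[k−i]); the inner max lets the remainder stay uncut if that's better.
P[2] = 1·max(1,0) = 1·1 = 1
P[3] = 1·max(2,1) = 1·2 = 2
P[4] = 2·max(2,1) = 2·2 = 4
P[5] = 2·max(3,2) = 2·3 = 6
P[6] = 3·max(3,2) = 3·3 = 9
P[7] = 2·max(5,6) = 2·6 = 12
P[8] = 2·max(6,9) = 2·9 = 18
One optimal split: 3 + 3 + 2; product 3·3·2 = 18.

18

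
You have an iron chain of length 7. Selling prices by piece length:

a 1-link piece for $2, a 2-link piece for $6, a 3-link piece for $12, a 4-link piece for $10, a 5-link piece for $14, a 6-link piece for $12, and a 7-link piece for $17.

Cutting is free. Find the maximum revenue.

26

Build v[k] bottom-up: v[k] = max over allowed piece i of (p[i] + v[k−i]).
v[1] = 2
v[2] = 6
v[3] = 12
v[4] = 14  (first piece 1, then v[3]=12)
v[5] = 18  (first piece 2, then v[3]=12)
v[6] = 24  (first piece 3, then v[3]=12)
v[7] = 26  (first piece 1, then v[6]=24)
One optimal cutting: 3 + 3 + 1 → $12 + $12 + $2 = $26.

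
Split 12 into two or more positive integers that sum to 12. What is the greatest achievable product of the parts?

Let prod[k] be the best product for length k (with at least one cut). For each first piece i, the rest contributes max(k−i, prod[k−i]).
prod[2] = 1·max(1,0) = 1·1 = 1
prod[3] = 1·max(2,1) = 1·2 = 2
prod[4] = 2·max(2,1) = 2·2 = 4
prod[5] = 2·max(3,2) = 2·3 = 6
prod[6] = 3·max(3,2) = 3·3 = 9
prod[7] = 2·max(5,6) = 2·6 = 12
prod[8] = 2·max(6,9) = 2·9 = 18
prod[9] = 3·max(6,9) = 3·9 = 27
prod[10] = 2·max(8,18) = 2·18 = 36
prod[11] = 2·max(9,27) = 2·27 = 54
prod[12] = 3·max(9,27) = 3·27 = 81
One optimal split: 3 + 3 + 3 + 3; product 3·3·3·3 = 81.

81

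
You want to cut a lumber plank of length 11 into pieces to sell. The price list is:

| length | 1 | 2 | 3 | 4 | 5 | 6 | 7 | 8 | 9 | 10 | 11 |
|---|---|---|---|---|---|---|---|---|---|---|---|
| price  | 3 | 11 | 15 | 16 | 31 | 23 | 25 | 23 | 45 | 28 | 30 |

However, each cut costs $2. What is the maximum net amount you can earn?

Let net[k] be the best obtainable value from length k. For each k, try every first piece i and keep the best of price[i] + net[k−i] minus the 2 cut fee when i<k.
net[1] = 3
net[2] = 11
net[3] = 15
net[4] = 20  (first piece 2, then net[2]=11)
net[5] = 31
net[6] = 32  (first piece 1, then net[5]=31)
net[7] = 40  (first piece 2, then net[5]=31)
net[8] = 44  (first piece 3, then net[5]=31)
net[9] = 49  (first piece 2, then net[7]=40)
net[10] = 60  (first piece 5, then net[5]=31)
net[11] = 61  (first piece 1, then net[10]=60)
One optimal plan: pieces 5 + 5 + 1 (2 cuts) → $65 − $4 = $61.

61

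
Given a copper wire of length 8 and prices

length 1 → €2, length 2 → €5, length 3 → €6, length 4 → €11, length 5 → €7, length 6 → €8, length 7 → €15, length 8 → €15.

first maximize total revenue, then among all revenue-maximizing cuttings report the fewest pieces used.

Consider every possible first cut. r[k] is the best of p[i]+r[k−i] over all sellable i≤k.
r[1] = 2
r[2] = max(2+2, 5+0) = 5
r[3] = max(2+5, 5+2, 6+0) = 7
r[4] = max(2+7, 5+5, 6+2, 11+0) = 11
r[5] = max(2+11, 5+7, 6+5, 11+2, 7+0) = 13
r[6] = max(2+13, 5+11, 6+7, 11+5, 7+2, 8+0) = 16
r[7] = max(2+16, 5+13, 6+11, …, 8+2, 15+0) = 18
r[8] = max(2+18, 5+16, 6+13, …, 15+2, 15+0) = 22
Maximum revenue is €22.
Now minimize piece count subject to staying optimal: for each k, pieces[k] = 1 + min over i with p[i]+r[k−i]=r[k] of pieces[k−i].
pieces[5] = 2
pieces[6] = 2
pieces[7] = 3
pieces[8] = 2

2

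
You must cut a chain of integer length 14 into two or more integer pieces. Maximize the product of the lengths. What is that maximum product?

162

Define m[k] = max over 1≤i<k of i · max(k−i, m[k−i]); the inner max lets the remainder stay uncut if that's better.
m[2] = 1×max(1,0) = 1×1 = 1
m[3] = 1×max(2,1) = 1×2 = 2
m[4] = 2×max(2,1) = 2×2 = 4
m[5] = 2×max(3,2) = 2×3 = 6
m[6] = 3×max(3,2) = 3×3 = 9
m[7] = 2×max(5,6) = 2×6 = 12
m[8] = 2×max(6,9) = 2×9 = 18
m[9] = 3×max(6,9) = 3×9 = 27
m[10] = 2×max(8,18) = 2×18 = 36
m[11] = 2×max(9,27) = 2×27 = 54
m[12] = 3×max(9,27) = 3×27 = 81
m[13] = 2×max(11,54) = 2×54 = 108
m[14] = 2×max(12,81) = 2×81 = 162
One optimal split: 3 + 3 + 3 + 3 + 2; product 3×3×3×3×2 = 162.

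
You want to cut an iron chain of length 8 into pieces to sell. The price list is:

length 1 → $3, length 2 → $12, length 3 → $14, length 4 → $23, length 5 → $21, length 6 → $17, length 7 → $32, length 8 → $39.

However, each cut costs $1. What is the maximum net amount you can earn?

Consider every possible first cut. v[k] is the best of p[i]+v[k−i] over all sellable i≤k, charging 1 whenever i<k.
v[1] = 3
v[2] = max(3+3-1, 12+0) = 12
v[3] = max(3+12-1, 12+3-1, 14+0) = 14
v[4] = max(3+14-1, 12+12-1, 14+3-1, 23+0) = 23
v[5] = max(3+23-1, 12+14-1, 14+12-1, 23+3-1, 21+0) = 25
v[6] = max(3+25-1, 12+23-1, 14+14-1, 23+12-1, 21+3-1, 17+0) = 34
v[7] = max(3+34-1, 12+25-1, 14+23-1, …, 17+3-1, 32+0) = 36
v[8] = max(3+36-1, 12+34-1, 14+25-1, …, 32+3-1, 39+0) = 45
One optimal plan: pieces 2 + 2 + 2 + 2 (3 cuts) → $48 − $3 = $45.

45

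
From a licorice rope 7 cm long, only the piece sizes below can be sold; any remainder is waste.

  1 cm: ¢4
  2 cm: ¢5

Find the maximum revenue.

28

Build r[k] bottom-up: r[k] = max over allowed piece i of (p[i] + r[k−i]).
r[1] = 4
r[2] = max(4+4, 5+0) = 8
r[3] = max(4+8, 5+4) = 12
r[4] = max(4+12, 5+8) = 16
r[5] = max(4+16, 5+12) = 20
r[6] = max(4+20, 5+16) = 24
r[7] = max(4+24, 5+20) = 28
One optimal cutting: 1 + 1 + 1 + 1 + 1 + 1 + 1 → ¢28.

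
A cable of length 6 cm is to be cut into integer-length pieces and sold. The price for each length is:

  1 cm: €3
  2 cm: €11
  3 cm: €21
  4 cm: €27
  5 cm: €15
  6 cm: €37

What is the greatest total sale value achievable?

Let R[k] be the best obtainable value from length k. For each k, try every first piece i and keep the best of price[i] + R[k−i].
R[1] = 3
R[2] = max(3+3, 11+0) = 11
R[3] = max(3+11, 11+3, 21+0) = 21
R[4] = max(3+21, 11+11, 21+3, 27+0) = 27
R[5] = max(3+27, 11+21, 21+11, 27+3, 15+0) = 32
R[6] = max(3+32, 11+27, 21+21, 27+11, 15+3, 37+0) = 42
One optimal cutting: 3 + 3 → €21 + €21 = €42.

42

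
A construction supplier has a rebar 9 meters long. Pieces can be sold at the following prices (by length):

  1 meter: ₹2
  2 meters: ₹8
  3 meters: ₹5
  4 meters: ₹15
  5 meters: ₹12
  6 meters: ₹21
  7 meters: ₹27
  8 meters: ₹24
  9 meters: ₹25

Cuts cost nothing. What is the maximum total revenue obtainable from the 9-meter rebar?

35

Build v[k] bottom-up: v[k] = max over allowed piece i of (p[i] + v[k−i]).
v[1] = 2
v[2] = max(2+2, 8+0) = 8
v[3] = max(2+8, 8+2, 5+0) = 10
v[4] = max(2+10, 8+8, 5+2, 15+0) = 16
v[5] = max(2+16, 8+10, 5+8, 15+2, 12+0) = 18
v[6] = max(2+18, 8+16, 5+10, 15+8, 12+2, 21+0) = 24
v[7] = max(2+24, 8+18, 5+16, …, 21+2, 27+0) = 27
v[8] = max(2+27, 8+24, 5+18, …, 27+2, 24+0) = 32
v[9] = max(2+32, 8+27, 5+24, …, 24+2, 25+0) = 35
One optimal cutting: 7 + 2 → ₹27 + ₹8 = ₹35.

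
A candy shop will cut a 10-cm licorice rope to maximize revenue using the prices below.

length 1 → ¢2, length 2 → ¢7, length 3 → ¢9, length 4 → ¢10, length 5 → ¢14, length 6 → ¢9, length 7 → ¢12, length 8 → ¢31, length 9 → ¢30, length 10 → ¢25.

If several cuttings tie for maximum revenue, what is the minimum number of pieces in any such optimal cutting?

Let r[k] be the best obtainable value from length k. For each k, try every first piece i and keep the best of price[i] + r[k−i].
r[1] = 2
r[2] = max(2+2, 7+0) = 7
r[3] = max(2+7, 7+2, 9+0) = 9
r[4] = max(2+9, 7+7, 9+2, 10+0) = 14
r[5] = max(2+14, 7+9, 9+7, 10+2, 14+0) = 16
r[6] = max(2+16, 7+14, 9+9, 10+7, 14+2, 9+0) = 21
r[7] = max(2+21, 7+16, 9+14, …, 9+2, 12+0) = 23
r[8] = max(2+23, 7+21, 9+16, …, 12+2, 31+0) = 31
r[9] = max(2+31, 7+23, 9+21, …, 31+2, 30+0) = 33
r[10] = max(2+33, 7+31, 9+23, …, 30+2, 25+0) = 38
Maximum revenue is ¢38.
Now minimize piece count subject to staying optimal: for each k, pieces[k] = 1 + min over i with p[i]+r[k−i]=r[k] of pieces[k−i].
pieces[7] = 3
pieces[8] = 1
pieces[9] = 2
pieces[10] = 2

2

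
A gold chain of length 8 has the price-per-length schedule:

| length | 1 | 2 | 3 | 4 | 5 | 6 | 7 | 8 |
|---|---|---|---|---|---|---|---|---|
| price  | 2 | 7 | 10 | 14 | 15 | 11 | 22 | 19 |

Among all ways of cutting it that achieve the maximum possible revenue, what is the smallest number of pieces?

Build r[k] bottom-up: r[k] = max over allowed piece i of (p[i] + r[k−i]).
r[1] = 2
r[2] = 7
r[3] = 10
r[4] = 14  (first piece 2, then r[2]=7)
r[5] = 17  (first piece 2, then r[3]=10)
r[6] = 21  (first piece 2, then r[4]=14)
r[7] = 24  (first piece 2, then r[5]=17)
r[8] = 28  (first piece 2, then r[6]=21)
Maximum revenue is $28.
Now minimize piece count subject to staying optimal: for each k, pieces[k] = 1 + min over i with p[i]+r[k−i]=r[k] of pieces[k−i].
pieces[5] = 2
pieces[6] = 2
pieces[7] = 2
pieces[8] = 2

2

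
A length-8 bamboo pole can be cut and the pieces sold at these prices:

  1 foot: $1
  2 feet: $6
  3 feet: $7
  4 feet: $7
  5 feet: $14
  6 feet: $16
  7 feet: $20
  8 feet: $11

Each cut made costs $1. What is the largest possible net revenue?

21

Consider every possible first cut. v[k] is the best of p[i]+v[k−i] over all sellable i≤k, charging 1 whenever i<k.
v[1] = 1
v[2] = 6
v[3] = 7
v[4] = 11  (first piece 2, then v[2]=6)
v[5] = 14
v[6] = 16  (first piece 2, then v[4]=11)
v[7] = 20
v[8] = 21  (first piece 2, then v[6]=16)
One optimal plan: pieces 2 + 2 + 2 + 2 (3 cuts) → $24 − $3 = $21.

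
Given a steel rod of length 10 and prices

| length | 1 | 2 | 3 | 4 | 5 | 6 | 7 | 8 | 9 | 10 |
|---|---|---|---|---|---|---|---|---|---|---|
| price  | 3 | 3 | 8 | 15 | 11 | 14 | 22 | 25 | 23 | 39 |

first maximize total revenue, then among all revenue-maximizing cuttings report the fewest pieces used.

1

Consider every possible first cut. r[k] is the best of p[i]+r[k−i] over all sellable i≤k.
r[1] = 3
r[2] = 6  (first piece 1, then r[1]=3)
r[3] = 9  (first piece 1, then r[2]=6)
r[4] = 15
r[5] = 18  (first piece 1, then r[4]=15)
r[6] = 21  (first piece 1, then r[5]=18)
r[7] = 24  (first piece 1, then r[6]=21)
r[8] = 30  (first piece 4, then r[4]=15)
r[9] = 33  (first piece 1, then r[8]=30)
r[10] = 39
Maximum revenue is $39.
Now minimize piece count subject to staying optimal: for each k, pieces[k] = 1 + min over i with p[i]+r[k−i]=r[k] of pieces[k−i].
pieces[7] = 4
pieces[8] = 2
pieces[9] = 3
pieces[10] = 1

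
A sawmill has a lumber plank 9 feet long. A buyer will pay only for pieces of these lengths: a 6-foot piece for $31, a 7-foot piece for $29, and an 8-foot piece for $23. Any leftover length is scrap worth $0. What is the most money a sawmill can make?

31

Consider every possible first cut. f[k] is the best of p[i]+f[k−i] over all sellable i≤k.
f[1] = 0
f[2] = 0
f[3] = 0
f[4] = 0
f[5] = 0
f[6] = 31
f[7] = max(31+0, 29+0) = 31
f[8] = max(31+0, 29+0, 23+0) = 31
f[9] = max(31+0, 29+0, 23+0) = 31
One optimal cutting: pieces 6 with 3 feet of scrap → $31.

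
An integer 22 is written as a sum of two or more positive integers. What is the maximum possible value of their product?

Fill f[k] for k=2..22: at each k try every first piece i and multiply by the better of (k−i) uncut or f[k−i].
Small cases: f[2]=1, f[3]=2, f[4]=4, f[5]=6, f[6]=9, f[7]=12, f[8]=18, f[9]=27, f[10]=36, f[11]=54, f[12]=81, f[13]=108, f[14]=162, f[15]=243, f[16]=324.
f[17] = 2×max(15,243) = 2×243 = 486
f[18] = 3×max(15,243) = 3×243 = 729
f[19] = 2×max(17,486) = 2×486 = 972
f[20] = 2×max(18,729) = 2×729 = 1458
f[21] = 3×max(18,729) = 3×729 = 2187
f[22] = 2×max(20,1458) = 2×1458 = 2916
One optimal split: 3 + 3 + 3 + 3 + 3 + 3 + 2 + 2; product 3×3×3×3×3×3×2×2 = 2916.

2916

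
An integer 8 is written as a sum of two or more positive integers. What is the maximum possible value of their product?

18

Let P[k] be the best product for length k (with at least one cut). For each first piece i, the rest contributes max(k−i, P[k−i]).
P[2] = 1·max(1,0) = 1·1 = 1
P[3] = max(1·2, 2·1) = 2
P[4] = max(1·3, 2·2, 3·1) = 4
P[5] = max(1·4, 2·3, 3·2, 4·1) = 6
P[6] = max(1·6, 2·4, 3·3, 4·2, 5·1) = 9
P[7] = max(1·9, 2·6, 3·4, 4·3, 5·2, 6·1) = 12
P[8] = max(1·12, 2·9, 3·6, …, 6·2, 7·1) = 18
One optimal split: 3 + 3 + 2; product 3·3·2 = 18.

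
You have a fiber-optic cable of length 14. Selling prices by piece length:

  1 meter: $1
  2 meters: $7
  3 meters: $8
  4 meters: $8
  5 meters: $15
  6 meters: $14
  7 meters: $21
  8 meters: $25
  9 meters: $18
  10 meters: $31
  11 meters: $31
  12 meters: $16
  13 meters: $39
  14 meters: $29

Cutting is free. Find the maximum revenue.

Consider every possible first cut. v[k] is the best of p[i]+v[k−i] over all sellable i≤k.
v[1] = 1
v[2] = max(1+1, 7+0) = 7
v[3] = max(1+7, 7+1, 8+0) = 8
v[4] = max(1+8, 7+7, 8+1, 8+0) = 14
v[5] = max(1+14, 7+8, 8+7, 8+1, 15+0) = 15
v[6] = max(1+15, 7+14, 8+8, 8+7, 15+1, 14+0) = 21
v[7] = max(1+21, 7+15, 8+14, …, 14+1, 21+0) = 22
v[8] = max(1+22, 7+21, 8+15, …, 21+1, 25+0) = 28
v[9] = max(1+28, 7+22, 8+21, …, 25+1, 18+0) = 29
v[10] = max(1+29, 7+28, 8+22, …, 18+1, 31+0) = 35
v[11] = max(1+35, 7+29, 8+28, …, 31+1, 31+0) = 36
v[12] = max(1+36, 7+35, 8+29, …, 31+1, 16+0) = 42
v[13] = max(1+42, 7+36, 8+35, …, 16+1, 39+0) = 43
v[14] = max(1+43, 7+42, 8+36, …, 39+1, 29+0) = 49
One optimal cutting: 2 + 2 + 2 + 2 + 2 + 2 + 2 → $7 + $7 + $7 + $7 + $7 + $7 + $7 = $49.

49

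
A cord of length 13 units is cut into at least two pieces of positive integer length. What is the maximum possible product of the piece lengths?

108

Let f[k] be the best product for length k (with at least one cut). For each first piece i, the rest contributes max(k−i, f[k−i]).
Small cases: f[2]=1, f[3]=2, f[4]=4, f[5]=6, f[6]=9, f[7]=12.
f[8] = max(1·12, 2·9, 3·6, …, 6·2, 7·1) = 18
f[9] = max(1·18, 2·12, 3·9, …, 7·2, 8·1) = 27
f[10] = max(1·27, 2·18, 3·12, …, 8·2, 9·1) = 36
f[11] = max(1·36, 2·27, 3·18, …, 9·2, 10·1) = 54
f[12] = max(1·54, 2·36, 3·27, …, 10·2, 11·1) = 81
f[13] = max(1·81, 2·54, 3·36, …, 11·2, 12·1) = 108
One optimal split: 3 + 3 + 3 + 2 + 2; product 3·3·3·2·2 = 108.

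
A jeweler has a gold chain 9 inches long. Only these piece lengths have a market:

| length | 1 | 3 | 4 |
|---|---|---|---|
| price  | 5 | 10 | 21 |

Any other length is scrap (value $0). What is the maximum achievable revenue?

Build f[k] bottom-up: f[k] = max over allowed piece i of (p[i] + f[k−i]).
f[1] = 5
f[2] = 10  (first piece 1, then f[1]=5)
f[3] = 15  (first piece 1, then f[2]=10)
f[4] = 21
f[5] = 26  (first piece 1, then f[4]=21)
f[6] = 31  (first piece 1, then f[5]=26)
f[7] = 36  (first piece 1, then f[6]=31)
f[8] = 42  (first piece 4, then f[4]=21)
f[9] = 47  (first piece 1, then f[8]=42)
One optimal cutting: 4 + 4 + 1 → $47.

47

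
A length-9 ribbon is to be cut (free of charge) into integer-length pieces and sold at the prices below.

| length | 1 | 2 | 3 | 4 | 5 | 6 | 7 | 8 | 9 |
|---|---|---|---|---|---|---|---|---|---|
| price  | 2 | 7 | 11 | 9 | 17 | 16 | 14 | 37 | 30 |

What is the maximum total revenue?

Build v[k] bottom-up: v[k] = max over allowed piece i of (p[i] + v[k−i]).
v[1] = 2
v[2] = 7
v[3] = 11
v[4] = 14  (first piece 2, then v[2]=7)
v[5] = 18  (first piece 2, then v[3]=11)
v[6] = 22  (first piece 3, then v[3]=11)
v[7] = 25  (first piece 2, then v[5]=18)
v[8] = 37
v[9] = 39  (first piece 1, then v[8]=37)
One optimal cutting: 8 + 1 → ¢37 + ¢2 = ¢39.

39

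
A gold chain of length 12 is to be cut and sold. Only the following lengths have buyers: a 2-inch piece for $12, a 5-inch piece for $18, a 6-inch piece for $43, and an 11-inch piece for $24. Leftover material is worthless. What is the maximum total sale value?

Build r[k] bottom-up: r[k] = max over allowed piece i of (p[i] + r[k−i]).
r[1] = 0
r[2] = 12
r[3] = 12
r[4] = 24  (first piece 2, then r[2]=12)
r[5] = 24
r[6] = 43
r[7] = 43
r[8] = 55  (first piece 2, then r[6]=43)
r[9] = 55
r[10] = 67  (first piece 2, then r[8]=55)
r[11] = 67
r[12] = 86  (first piece 6, then r[6]=43)
One optimal cutting: 6 + 6 → $86.

86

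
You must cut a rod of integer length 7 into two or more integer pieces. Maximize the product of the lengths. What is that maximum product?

Fill m[k] for k=2..7: at each k try every first piece i and multiply by the better of (k−i) uncut or m[k−i].
m[2] = 1×max(1,0) = 1×1 = 1
m[3] = 1×max(2,1) = 1×2 = 2
m[4] = 2×max(2,1) = 2×2 = 4
m[5] = 2×max(3,2) = 2×3 = 6
m[6] = 3×max(3,2) = 3×3 = 9
m[7] = 2×max(5,6) = 2×6 = 12
One optimal split: 3 + 2 + 2; product 3×2×2 = 12.

12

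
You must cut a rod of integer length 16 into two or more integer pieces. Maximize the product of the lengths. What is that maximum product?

324

Fill m[k] for k=2..16: at each k try every first piece i and multiply by the better of (k−i) uncut or m[k−i].
m[2] = 1·max(1,0) = 1·1 = 1
m[3] = 1·max(2,1) = 1·2 = 2
m[4] = 2·max(2,1) = 2·2 = 4
m[5] = 2·max(3,2) = 2·3 = 6
m[6] = 3·max(3,2) = 3·3 = 9
m[7] = 2·max(5,6) = 2·6 = 12
m[8] = 2·max(6,9) = 2·9 = 18
m[9] = 3·max(6,9) = 3·9 = 27
m[10] = 2·max(8,18) = 2·18 = 36
m[11] = 2·max(9,27) = 2·27 = 54
m[12] = 3·max(9,27) = 3·27 = 81
m[13] = 2·max(11,54) = 2·54 = 108
m[14] = 2·max(12,81) = 2·81 = 162
m[15] = 3·max(12,81) = 3·81 = 243
m[16] = 2·max(14,162) = 2·162 = 324
One optimal split: 3 + 3 + 3 + 3 + 2 + 2; product 3·3·3·3·2·2 = 324.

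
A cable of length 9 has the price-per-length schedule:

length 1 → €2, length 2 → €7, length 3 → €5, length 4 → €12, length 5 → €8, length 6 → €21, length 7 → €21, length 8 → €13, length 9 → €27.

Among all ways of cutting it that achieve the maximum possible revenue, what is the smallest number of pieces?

Let r[k] be the best obtainable value from length k. For each k, try every first piece i and keep the best of price[i] + r[k−i].
r[1] = 2
r[2] = max(2+2, 7+0) = 7
r[3] = max(2+7, 7+2, 5+0) = 9
r[4] = max(2+9, 7+7, 5+2, 12+0) = 14
r[5] = max(2+14, 7+9, 5+7, 12+2, 8+0) = 16
r[6] = max(2+16, 7+14, 5+9, 12+7, 8+2, 21+0) = 21
r[7] = max(2+21, 7+16, 5+14, …, 21+2, 21+0) = 23
r[8] = max(2+23, 7+21, 5+16, …, 21+2, 13+0) = 28
r[9] = max(2+28, 7+23, 5+21, …, 13+2, 27+0) = 30
Maximum revenue is €30.
Now minimize piece count subject to staying optimal: for each k, pieces[k] = 1 + min over i with p[i]+r[k−i]=r[k] of pieces[k−i].
pieces[6] = 1
pieces[7] = 2
pieces[8] = 2
pieces[9] = 3

3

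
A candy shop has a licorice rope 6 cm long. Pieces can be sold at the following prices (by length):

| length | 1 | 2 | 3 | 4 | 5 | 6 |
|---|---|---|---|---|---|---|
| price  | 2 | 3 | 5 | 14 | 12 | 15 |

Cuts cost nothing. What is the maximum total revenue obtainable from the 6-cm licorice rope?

Consider every possible first cut. R[k] is the best of p[i]+R[k−i] over all sellable i≤k.
R[1] = 2
R[2] = max(2+2, 3+0) = 4
R[3] = max(2+4, 3+2, 5+0) = 6
R[4] = max(2+6, 3+4, 5+2, 14+0) = 14
R[5] = max(2+14, 3+6, 5+4, 14+2, 12+0) = 16
R[6] = max(2+16, 3+14, 5+6, 14+4, 12+2, 15+0) = 18
One optimal cutting: 4 + 1 + 1 → ¢14 + ¢2 + ¢2 = ¢18.

18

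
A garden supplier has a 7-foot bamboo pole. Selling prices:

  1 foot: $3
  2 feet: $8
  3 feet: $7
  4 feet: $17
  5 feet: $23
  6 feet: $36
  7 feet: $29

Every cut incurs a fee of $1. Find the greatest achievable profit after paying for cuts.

Let net[k] be the best obtainable value from length k. For each k, try every first piece i and keep the best of price[i] + net[k−i] minus the 1 cut fee when i<k.
net[1] = 3
net[2] = 8
net[3] = 10  (first piece 1, then net[2]=8)
net[4] = 17
net[5] = 23
net[6] = 36
net[7] = 38  (first piece 1, then net[6]=36)
One optimal plan: pieces 6 + 1 (1 cut) → $39 − $1 = $38.

38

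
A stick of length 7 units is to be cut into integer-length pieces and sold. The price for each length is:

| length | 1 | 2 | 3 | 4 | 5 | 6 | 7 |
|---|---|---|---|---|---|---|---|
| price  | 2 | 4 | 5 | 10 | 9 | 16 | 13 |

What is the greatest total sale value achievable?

Build r[k] bottom-up: r[k] = max over allowed piece i of (p[i] + r[k−i]).
r[1] = 2
r[2] = max(2+2, 4+0) = 4
r[3] = max(2+4, 4+2, 5+0) = 6
r[4] = max(2+6, 4+4, 5+2, 10+0) = 10
r[5] = max(2+10, 4+6, 5+4, 10+2, 9+0) = 12
r[6] = max(2+12, 4+10, 5+6, 10+4, 9+2, 16+0) = 16
r[7] = max(2+16, 4+12, 5+10, …, 16+2, 13+0) = 18
One optimal cutting: 6 + 1 → $16 + $2 = $18.

18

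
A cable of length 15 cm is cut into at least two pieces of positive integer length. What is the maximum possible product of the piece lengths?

243

Let g[k] be the best product for length k (with at least one cut). For each first piece i, the rest contributes max(k−i, g[k−i]).
g[2] = 1·max(1,0) = 1·1 = 1
g[3] = 1·max(2,1) = 1·2 = 2
g[4] = 2·max(2,1) = 2·2 = 4
g[5] = 2·max(3,2) = 2·3 = 6
g[6] = 3·max(3,2) = 3·3 = 9
g[7] = 2·max(5,6) = 2·6 = 12
g[8] = 2·max(6,9) = 2·9 = 18
g[9] = 3·max(6,9) = 3·9 = 27
g[10] = 2·max(8,18) = 2·18 = 36
g[11] = 2·max(9,27) = 2·27 = 54
g[12] = 3·max(9,27) = 3·27 = 81
g[13] = 2·max(11,54) = 2·54 = 108
g[14] = 2·max(12,81) = 2·81 = 162
g[15] = 3·max(12,81) = 3·81 = 243
One optimal split: 3 + 3 + 3 + 3 + 3; product 3·3·3·3·3 = 243.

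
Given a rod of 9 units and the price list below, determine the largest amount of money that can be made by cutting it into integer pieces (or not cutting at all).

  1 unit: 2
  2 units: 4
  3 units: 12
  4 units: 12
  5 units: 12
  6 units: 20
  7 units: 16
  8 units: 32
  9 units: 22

Let best[k] be the best obtainable value from length k. For each k, try every first piece i and keep the best of price[i] + best[k−i].
best[1] = 2
best[2] = max(2+2, 4+0) = 4
best[3] = max(2+4, 4+2, 12+0) = 12
best[4] = max(2+12, 4+4, 12+2, 12+0) = 14
best[5] = max(2+14, 4+12, 12+4, 12+2, 12+0) = 16
best[6] = max(2+16, 4+14, 12+12, 12+4, 12+2, 20+0) = 24
best[7] = max(2+24, 4+16, 12+14, …, 20+2, 16+0) = 26
best[8] = max(2+26, 4+24, 12+16, …, 16+2, 32+0) = 32
best[9] = max(2+32, 4+26, 12+24, …, 32+2, 22+0) = 36
One optimal cutting: 3 + 3 + 3 → 12 + 12 + 12 = 36.

36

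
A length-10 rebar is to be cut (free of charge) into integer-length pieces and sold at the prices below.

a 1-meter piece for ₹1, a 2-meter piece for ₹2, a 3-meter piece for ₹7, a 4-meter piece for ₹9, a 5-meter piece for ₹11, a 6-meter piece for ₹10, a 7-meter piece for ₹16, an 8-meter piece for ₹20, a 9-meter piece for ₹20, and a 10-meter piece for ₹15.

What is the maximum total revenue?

23

Build r[k] bottom-up: r[k] = max over allowed piece i of (p[i] + r[k−i]).
r[1] = 1
r[2] = max(1+1, 2+0) = 2
r[3] = max(1+2, 2+1, 7+0) = 7
r[4] = max(1+7, 2+2, 7+1, 9+0) = 9
r[5] = max(1+9, 2+7, 7+2, 9+1, 11+0) = 11
r[6] = max(1+11, 2+9, 7+7, 9+2, 11+1, 10+0) = 14
r[7] = max(1+14, 2+11, 7+9, …, 10+1, 16+0) = 16
r[8] = max(1+16, 2+14, 7+11, …, 16+1, 20+0) = 20
r[9] = max(1+20, 2+16, 7+14, …, 20+1, 20+0) = 21
r[10] = max(1+21, 2+20, 7+16, …, 20+1, 15+0) = 23
One optimal cutting: 4 + 3 + 3 → ₹9 + ₹7 + ₹7 = ₹23.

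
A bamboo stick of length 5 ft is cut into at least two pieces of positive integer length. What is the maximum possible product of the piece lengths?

6

Define m[k] = max over 1≤i<k of i · max(k−i, m[k−i]); the inner max lets the remainder stay uncut if that's better.
m[2] = 1*max(1,0) = 1*1 = 1
m[3] = max(1*2, 2*1) = 2
m[4] = max(1*3, 2*2, 3*1) = 4
m[5] = max(1*4, 2*3, 3*2, 4*1) = 6
One optimal split: 3 + 2; product 3*2 = 6.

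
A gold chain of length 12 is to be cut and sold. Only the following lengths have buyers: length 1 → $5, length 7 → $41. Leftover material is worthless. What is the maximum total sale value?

66

Build r[k] bottom-up: r[k] = max over allowed piece i of (p[i] + r[k−i]).
r[1] = 5
r[2] = 10  (first piece 1, then r[1]=5)
r[3] = 15  (first piece 1, then r[2]=10)
r[4] = 20  (first piece 1, then r[3]=15)
r[5] = 25  (first piece 1, then r[4]=20)
r[6] = 30  (first piece 1, then r[5]=25)
r[7] = max(5+30, 41+0) = 41
r[8] = max(5+41, 41+5) = 46
r[9] = max(5+46, 41+10) = 51
r[10] = max(5+51, 41+15) = 56
r[11] = max(5+56, 41+20) = 61
r[12] = max(5+61, 41+25) = 66
One optimal cutting: 7 + 1 + 1 + 1 + 1 + 1 → $66.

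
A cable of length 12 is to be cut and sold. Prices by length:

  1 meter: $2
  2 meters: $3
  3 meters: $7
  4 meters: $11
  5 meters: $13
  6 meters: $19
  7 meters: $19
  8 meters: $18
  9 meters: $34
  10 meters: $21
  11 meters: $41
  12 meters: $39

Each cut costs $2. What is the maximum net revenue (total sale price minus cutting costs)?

Consider every possible first cut. v[k] is the best of p[i]+v[k−i] over all sellable i≤k, charging 2 whenever i<k.
v[1] = 2
v[2] = max(2+2-2, 3+0) = 3
v[3] = max(2+3-2, 3+2-2, 7+0) = 7
v[4] = max(2+7-2, 3+3-2, 7+2-2, 11+0) = 11
v[5] = max(2+11-2, 3+7-2, 7+3-2, 11+2-2, 13+0) = 13
v[6] = max(2+13-2, 3+11-2, 7+7-2, 11+3-2, 13+2-2, 19+0) = 19
v[7] = max(2+19-2, 3+13-2, 7+11-2, …, 19+2-2, 19+0) = 19
v[8] = max(2+19-2, 3+19-2, 7+13-2, …, 19+2-2, 18+0) = 20
v[9] = max(2+20-2, 3+19-2, 7+19-2, …, 18+2-2, 34+0) = 34
v[10] = max(2+34-2, 3+20-2, 7+19-2, …, 34+2-2, 21+0) = 34
v[11] = max(2+34-2, 3+34-2, 7+20-2, …, 21+2-2, 41+0) = 41
v[12] = max(2+41-2, 3+34-2, 7+34-2, …, 41+2-2, 39+0) = 41
One optimal plan: pieces 11 + 1 (1 cut) → $43 − $2 = $41.

41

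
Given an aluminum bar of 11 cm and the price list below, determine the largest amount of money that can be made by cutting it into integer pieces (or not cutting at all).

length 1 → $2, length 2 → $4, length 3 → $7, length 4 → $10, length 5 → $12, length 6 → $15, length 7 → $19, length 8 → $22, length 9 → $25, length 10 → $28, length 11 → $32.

Let best[k] be the best obtainable value from length k. For each k, try every first piece i and keep the best of price[i] + best[k−i].
best[1] = 2
best[2] = 4  (first piece 1, then best[1]=2)
best[3] = 7
best[4] = 10
best[5] = 12  (first piece 1, then best[4]=10)
best[6] = 15
best[7] = 19
best[8] = 22
best[9] = 25
best[10] = 28
best[11] = 32
Best is to sell the whole 11-cm piece uncut for $32.

32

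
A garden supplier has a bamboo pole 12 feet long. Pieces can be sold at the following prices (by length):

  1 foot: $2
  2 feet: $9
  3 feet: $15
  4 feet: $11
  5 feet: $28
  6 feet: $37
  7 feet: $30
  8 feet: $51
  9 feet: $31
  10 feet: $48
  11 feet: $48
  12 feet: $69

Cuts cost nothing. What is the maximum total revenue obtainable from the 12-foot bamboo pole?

74

Build r[k] bottom-up: r[k] = max over allowed piece i of (p[i] + r[k−i]).
r[1] = 2
r[2] = 9
r[3] = 15
r[4] = 18  (first piece 2, then r[2]=9)
r[5] = 28
r[6] = 37
r[7] = 39  (first piece 1, then r[6]=37)
r[8] = 51
r[9] = 53  (first piece 1, then r[8]=51)
r[10] = 60  (first piece 2, then r[8]=51)
r[11] = 66  (first piece 3, then r[8]=51)
r[12] = 74  (first piece 6, then r[6]=37)
One optimal cutting: 6 + 6 → $37 + $37 = $74.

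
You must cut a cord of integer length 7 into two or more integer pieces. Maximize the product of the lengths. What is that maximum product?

Fill prod[k] for k=2..7: at each k try every first piece i and multiply by the better of (k−i) uncut or prod[k−i].
prod[2] = 1×max(1,0) = 1×1 = 1
prod[3] = max(1×2, 2×1) = 2
prod[4] = max(1×3, 2×2, 3×1) = 4
prod[5] = max(1×4, 2×3, 3×2, 4×1) = 6
prod[6] = max(1×6, 2×4, 3×3, 4×2, 5×1) = 9
prod[7] = max(1×9, 2×6, 3×4, 4×3, 5×2, 6×1) = 12
One optimal split: 3 + 2 + 2; product 3×2×2 = 12.

12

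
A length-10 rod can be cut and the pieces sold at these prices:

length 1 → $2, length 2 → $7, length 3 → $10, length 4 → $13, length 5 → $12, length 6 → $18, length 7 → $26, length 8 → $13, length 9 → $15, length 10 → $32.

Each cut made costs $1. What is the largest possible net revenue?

35

Let r[k] be the best obtainable value from length k. For each k, try every first piece i and keep the best of price[i] + r[k−i] minus the 1 cut fee when i<k.
r[1] = 2
r[2] = max(2+2-1, 7+0) = 7
r[3] = max(2+7-1, 7+2-1, 10+0) = 10
r[4] = max(2+10-1, 7+7-1, 10+2-1, 13+0) = 13
r[5] = max(2+13-1, 7+10-1, 10+7-1, 13+2-1, 12+0) = 16
r[6] = max(2+16-1, 7+13-1, 10+10-1, 13+7-1, 12+2-1, 18+0) = 19
r[7] = max(2+19-1, 7+16-1, 10+13-1, …, 18+2-1, 26+0) = 26
r[8] = max(2+26-1, 7+19-1, 10+16-1, …, 26+2-1, 13+0) = 27
r[9] = max(2+27-1, 7+26-1, 10+19-1, …, 13+2-1, 15+0) = 32
r[10] = max(2+32-1, 7+27-1, 10+26-1, …, 15+2-1, 32+0) = 35
One optimal plan: pieces 7 + 3 (1 cut) → $36 − $1 = $35.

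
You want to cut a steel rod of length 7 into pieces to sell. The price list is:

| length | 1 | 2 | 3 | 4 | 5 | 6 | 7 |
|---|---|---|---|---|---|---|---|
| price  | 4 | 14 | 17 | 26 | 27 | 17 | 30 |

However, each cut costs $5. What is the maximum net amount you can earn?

Let v[k] be the best obtainable value from length k. For each k, try every first piece i and keep the best of price[i] + v[k−i] minus the 5 cut fee when i<k.
v[1] = 4
v[2] = 14
v[3] = 17
v[4] = 26
v[5] = 27
v[6] = 35  (first piece 2, then v[4]=26)
v[7] = 38  (first piece 3, then v[4]=26)
One optimal plan: pieces 4 + 3 (1 cut) → $43 − $5 = $38.

38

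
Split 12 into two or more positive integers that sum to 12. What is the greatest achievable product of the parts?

81

Fill g[k] for k=2..12: at each k try every first piece i and multiply by the better of (k−i) uncut or g[k−i].
g[2] = 1*max(1,0) = 1*1 = 1
g[3] = 1*max(2,1) = 1*2 = 2
g[4] = 2*max(2,1) = 2*2 = 4
g[5] = 2*max(3,2) = 2*3 = 6
g[6] = 3*max(3,2) = 3*3 = 9
g[7] = 2*max(5,6) = 2*6 = 12
g[8] = 2*max(6,9) = 2*9 = 18
g[9] = 3*max(6,9) = 3*9 = 27
g[10] = 2*max(8,18) = 2*18 = 36
g[11] = 2*max(9,27) = 2*27 = 54
g[12] = 3*max(9,27) = 3*27 = 81
One optimal split: 3 + 3 + 3 + 3; product 3*3*3*3 = 81.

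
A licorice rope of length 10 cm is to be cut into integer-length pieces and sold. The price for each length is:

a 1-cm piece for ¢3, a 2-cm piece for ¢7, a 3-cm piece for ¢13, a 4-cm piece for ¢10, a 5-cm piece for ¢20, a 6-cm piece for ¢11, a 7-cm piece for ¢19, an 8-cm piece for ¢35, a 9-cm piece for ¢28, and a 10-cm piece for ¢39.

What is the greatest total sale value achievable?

Consider every possible first cut. R[k] is the best of p[i]+R[k−i] over all sellable i≤k.
R[1] = 3
R[2] = max(3+3, 7+0) = 7
R[3] = max(3+7, 7+3, 13+0) = 13
R[4] = max(3+13, 7+7, 13+3, 10+0) = 16
R[5] = max(3+16, 7+13, 13+7, 10+3, 20+0) = 20
R[6] = max(3+20, 7+16, 13+13, 10+7, 20+3, 11+0) = 26
R[7] = max(3+26, 7+20, 13+16, …, 11+3, 19+0) = 29
R[8] = max(3+29, 7+26, 13+20, …, 19+3, 35+0) = 35
R[9] = max(3+35, 7+29, 13+26, …, 35+3, 28+0) = 39
R[10] = max(3+39, 7+35, 13+29, …, 28+3, 39+0) = 42
One optimal cutting: 3 + 3 + 3 + 1 → ¢13 + ¢13 + ¢13 + ¢3 = ¢42.

42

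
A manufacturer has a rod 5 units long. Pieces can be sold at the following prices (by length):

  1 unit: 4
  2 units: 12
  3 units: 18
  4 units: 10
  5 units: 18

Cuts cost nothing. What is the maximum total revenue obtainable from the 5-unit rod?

30

Build R[k] bottom-up: R[k] = max over allowed piece i of (p[i] + R[k−i]).
R[1] = 4
R[2] = max(4+4, 12+0) = 12
R[3] = max(4+12, 12+4, 18+0) = 18
R[4] = max(4+18, 12+12, 18+4, 10+0) = 24
R[5] = max(4+24, 12+18, 18+12, 10+4, 18+0) = 30
One optimal cutting: 3 + 2 → 18 + 12 = 30.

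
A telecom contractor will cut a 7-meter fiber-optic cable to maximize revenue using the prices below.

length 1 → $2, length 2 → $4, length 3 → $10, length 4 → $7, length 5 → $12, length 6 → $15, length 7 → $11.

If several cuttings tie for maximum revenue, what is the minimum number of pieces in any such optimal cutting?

3

Build r[k] bottom-up: r[k] = max over allowed piece i of (p[i] + r[k−i]).
r[1] = 2
r[2] = max(2+2, 4+0) = 4
r[3] = max(2+4, 4+2, 10+0) = 10
r[4] = max(2+10, 4+4, 10+2, 7+0) = 12
r[5] = max(2+12, 4+10, 10+4, 7+2, 12+0) = 14
r[6] = max(2+14, 4+12, 10+10, 7+4, 12+2, 15+0) = 20
r[7] = max(2+20, 4+14, 10+12, …, 15+2, 11+0) = 22
Maximum revenue is $22.
Now minimize piece count subject to staying optimal: for each k, pieces[k] = 1 + min over i with p[i]+r[k−i]=r[k] of pieces[k−i].
pieces[4] = 2
pieces[5] = 2
pieces[6] = 2
pieces[7] = 3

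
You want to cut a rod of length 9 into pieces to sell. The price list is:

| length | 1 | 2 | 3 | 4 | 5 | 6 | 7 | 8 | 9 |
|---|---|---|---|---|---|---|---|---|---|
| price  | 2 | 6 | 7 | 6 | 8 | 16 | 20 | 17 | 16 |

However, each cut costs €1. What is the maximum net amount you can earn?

Build net[k] bottom-up: net[k] = max over allowed piece i of (p[i] + net[k−i]) − 1 per cut.
net[1] = 2
net[2] = max(2+2-1, 6+0) = 6
net[3] = max(2+6-1, 6+2-1, 7+0) = 7
net[4] = max(2+7-1, 6+6-1, 7+2-1, 6+0) = 11
net[5] = max(2+11-1, 6+7-1, 7+6-1, 6+2-1, 8+0) = 12
net[6] = max(2+12-1, 6+11-1, 7+7-1, 6+6-1, 8+2-1, 16+0) = 16
net[7] = max(2+16-1, 6+12-1, 7+11-1, …, 16+2-1, 20+0) = 20
net[8] = max(2+20-1, 6+16-1, 7+12-1, …, 20+2-1, 17+0) = 21
net[9] = max(2+21-1, 6+20-1, 7+16-1, …, 17+2-1, 16+0) = 25
One optimal plan: pieces 7 + 2 (1 cut) → €26 − €1 = €25.

25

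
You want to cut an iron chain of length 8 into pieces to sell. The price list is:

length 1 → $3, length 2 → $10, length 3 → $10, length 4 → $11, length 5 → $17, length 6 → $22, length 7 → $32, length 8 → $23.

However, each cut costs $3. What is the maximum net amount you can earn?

Consider every possible first cut. net[k] is the best of p[i]+net[k−i] over all sellable i≤k, charging 3 whenever i<k.
net[1] = 3
net[2] = 10
net[3] = 10  (first piece 1, then net[2]=10)
net[4] = 17  (first piece 2, then net[2]=10)
net[5] = 17  (first piece 1, then net[4]=17)
net[6] = 24  (first piece 2, then net[4]=17)
net[7] = 32
net[8] = 32  (first piece 1, then net[7]=32)
One optimal plan: pieces 7 + 1 (1 cut) → $35 − $3 = $32.

32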